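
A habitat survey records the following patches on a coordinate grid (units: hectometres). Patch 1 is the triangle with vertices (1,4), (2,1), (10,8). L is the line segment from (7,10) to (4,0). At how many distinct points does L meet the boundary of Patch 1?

The segment meets the boundary at (5.846,6.154), (5.119,3.729).

2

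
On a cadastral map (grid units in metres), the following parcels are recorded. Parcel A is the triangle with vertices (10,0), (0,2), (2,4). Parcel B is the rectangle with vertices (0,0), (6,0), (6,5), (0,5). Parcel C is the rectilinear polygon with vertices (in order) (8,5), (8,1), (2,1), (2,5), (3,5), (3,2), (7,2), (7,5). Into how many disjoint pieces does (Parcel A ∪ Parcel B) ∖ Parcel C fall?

2

(Parcel A ∪ Parcel B) ∖ Parcel C splits into 2 disjoint pieces (area 15.4, area 9).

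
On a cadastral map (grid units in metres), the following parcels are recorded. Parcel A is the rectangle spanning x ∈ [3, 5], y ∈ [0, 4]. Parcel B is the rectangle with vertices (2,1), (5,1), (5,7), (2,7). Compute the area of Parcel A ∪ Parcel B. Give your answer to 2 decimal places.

20.00

By inclusion–exclusion:
Individual areas: |Parcel A| = 8, |Parcel B| = 18.
|Parcel A∩Parcel B|: x∈[3,5], y∈[1,4] → 2·3 = 6.
|Parcel A ∪ Parcel B| = 26 − 6 = 20.00.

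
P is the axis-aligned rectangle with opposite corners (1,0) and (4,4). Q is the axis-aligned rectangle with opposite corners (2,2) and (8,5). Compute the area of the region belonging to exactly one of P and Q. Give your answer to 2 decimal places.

|P∩Q|: x∈[2,4], y∈[2,4] → 2·2 = 4.
|P △ Q| = |P| + |Q| − 2·|P∩Q| = 12 + 18 − 8 = 22.00.

22.00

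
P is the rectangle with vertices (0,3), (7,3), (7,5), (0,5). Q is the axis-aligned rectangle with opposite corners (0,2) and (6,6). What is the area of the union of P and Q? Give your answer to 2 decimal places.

26.00

By inclusion–exclusion:
Individual areas: |P| = 14, |Q| = 24.
|P∩Q|: x∈[0,6], y∈[3,5] → 6·2 = 12.
|P ∪ Q| = 38 − 12 = 26.00.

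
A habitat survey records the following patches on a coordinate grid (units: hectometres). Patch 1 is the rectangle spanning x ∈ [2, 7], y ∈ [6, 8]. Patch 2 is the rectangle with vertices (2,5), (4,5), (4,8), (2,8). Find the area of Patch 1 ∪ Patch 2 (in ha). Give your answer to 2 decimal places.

12.00

By inclusion–exclusion:
Individual areas: |Patch 1| = 10, |Patch 2| = 6.
|Patch 1∩Patch 2|: x∈[2,4], y∈[6,8] → 2·2 = 4.
|Patch 1 ∪ Patch 2| = 16 − 4 = 12.00.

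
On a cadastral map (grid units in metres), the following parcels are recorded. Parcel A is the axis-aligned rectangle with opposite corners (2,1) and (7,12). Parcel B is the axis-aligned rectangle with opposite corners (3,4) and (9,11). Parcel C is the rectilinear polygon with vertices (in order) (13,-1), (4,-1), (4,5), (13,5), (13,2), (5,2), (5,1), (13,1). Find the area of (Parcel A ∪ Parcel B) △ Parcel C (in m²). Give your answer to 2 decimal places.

91.00

|Parcel A ∪ Parcel B| = 69.
|(Parcel A ∪ Parcel B) ∩ Parcel C| = 12.
|(Parcel A ∪ Parcel B) △ Parcel C| = 69 + 46 − 24 = 91.00.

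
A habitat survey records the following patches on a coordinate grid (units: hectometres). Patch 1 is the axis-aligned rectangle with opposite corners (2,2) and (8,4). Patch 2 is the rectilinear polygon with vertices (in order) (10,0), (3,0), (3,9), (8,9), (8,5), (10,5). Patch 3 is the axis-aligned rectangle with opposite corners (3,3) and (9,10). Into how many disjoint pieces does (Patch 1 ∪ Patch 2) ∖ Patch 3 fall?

(Patch 1 ∪ Patch 2) ∖ Patch 3 is a single connected region.

1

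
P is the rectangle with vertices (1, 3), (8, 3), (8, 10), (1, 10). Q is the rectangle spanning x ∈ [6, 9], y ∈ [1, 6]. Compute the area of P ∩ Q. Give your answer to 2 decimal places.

|P∩Q|: x∈[6,8], y∈[3,6] → 2·3 = 6.

6.00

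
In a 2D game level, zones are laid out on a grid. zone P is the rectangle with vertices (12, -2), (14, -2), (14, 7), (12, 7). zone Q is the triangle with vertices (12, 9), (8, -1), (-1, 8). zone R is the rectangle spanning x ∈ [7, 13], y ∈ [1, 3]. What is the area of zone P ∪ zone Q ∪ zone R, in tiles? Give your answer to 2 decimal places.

86.60

By inclusion–exclusion:
Individual areas: |zone P| = 18, |zone Q| = 63, |zone R| = 12.
|zone P∩zone Q| = 0.
|zone P∩zone R|: x∈[12,13], y∈[1,3] → 1·2 = 2.
|zone Q∩zone R| = 4.4.
|zone P∩zone Q∩zone R| = 0.
|zone P ∪ zone Q ∪ zone R| = 93 − 6.4 + 0 = 86.60.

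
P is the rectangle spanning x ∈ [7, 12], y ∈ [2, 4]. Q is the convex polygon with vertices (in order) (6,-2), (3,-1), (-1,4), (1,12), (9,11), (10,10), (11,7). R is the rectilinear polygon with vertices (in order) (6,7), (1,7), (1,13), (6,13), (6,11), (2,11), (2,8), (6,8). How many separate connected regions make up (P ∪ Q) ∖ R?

1

(P ∪ Q) ∖ R is a single connected region.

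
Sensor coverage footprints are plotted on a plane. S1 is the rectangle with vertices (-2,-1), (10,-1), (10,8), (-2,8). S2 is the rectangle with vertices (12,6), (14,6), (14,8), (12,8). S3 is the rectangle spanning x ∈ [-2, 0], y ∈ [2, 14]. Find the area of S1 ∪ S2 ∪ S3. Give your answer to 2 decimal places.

124.00

By inclusion–exclusion:
Individual areas: |S1| = 108, |S2| = 4, |S3| = 24.
|S1∩S2| = 0 (no overlap).
|S1∩S3|: x∈[-2,0], y∈[2,8] → 2·6 = 12.
|S2∩S3| = 0 (no overlap).
|S1∩S2∩S3| = 0.
|S1 ∪ S2 ∪ S3| = 136 − 12 + 0 = 124.00.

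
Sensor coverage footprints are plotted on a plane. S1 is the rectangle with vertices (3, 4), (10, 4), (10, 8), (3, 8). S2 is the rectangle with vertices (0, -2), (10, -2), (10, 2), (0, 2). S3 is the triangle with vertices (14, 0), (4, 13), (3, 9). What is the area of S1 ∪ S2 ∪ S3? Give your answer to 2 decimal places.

By inclusion–exclusion:
Individual areas: |S1| = 28, |S2| = 40, |S3| = 26.5.
|S1∩S2| = 0 (no overlap).
|S1∩S3| = 10.3179.
|S2∩S3| = 0.
|S1∩S2∩S3| = 0.
|S1 ∪ S2 ∪ S3| = 94.5 − 10.3179 + 0 = 84.18.

84.18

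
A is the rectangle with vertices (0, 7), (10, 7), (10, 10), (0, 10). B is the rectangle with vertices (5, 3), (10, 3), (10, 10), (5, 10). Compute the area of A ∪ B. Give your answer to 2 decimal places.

50.00

By inclusion–exclusion:
Individual areas: |A| = 30, |B| = 35.
|A∩B|: x∈[5,10], y∈[7,10] → 5·3 = 15.
|A ∪ B| = 65 − 15 = 50.00.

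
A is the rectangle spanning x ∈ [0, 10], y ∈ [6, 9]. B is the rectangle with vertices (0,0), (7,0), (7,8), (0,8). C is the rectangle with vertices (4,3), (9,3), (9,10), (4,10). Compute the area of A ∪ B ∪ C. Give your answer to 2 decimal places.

83.00

By inclusion–exclusion:
Individual areas: |A| = 30, |B| = 56, |C| = 35.
|A∩B|: x∈[0,7], y∈[6,8] → 7·2 = 14.
|A∩C|: x∈[4,9], y∈[6,9] → 5·3 = 15.
|B∩C|: x∈[4,7], y∈[3,8] → 3·5 = 15.
|A∩B∩C| = 6.
|A ∪ B ∪ C| = 121 − 44 + 6 = 83.00.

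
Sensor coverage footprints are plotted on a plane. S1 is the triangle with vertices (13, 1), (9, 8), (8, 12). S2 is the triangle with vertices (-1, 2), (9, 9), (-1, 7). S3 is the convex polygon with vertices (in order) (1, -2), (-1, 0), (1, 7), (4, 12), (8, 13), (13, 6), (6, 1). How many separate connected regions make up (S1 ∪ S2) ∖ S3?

2

(S1 ∪ S2) ∖ S3 splits into 2 disjoint pieces (area 6.7403, area 0.7832).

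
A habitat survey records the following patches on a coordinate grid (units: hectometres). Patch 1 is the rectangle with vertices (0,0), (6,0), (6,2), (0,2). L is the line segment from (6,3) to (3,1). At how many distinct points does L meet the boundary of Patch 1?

1

The segment meets the boundary at (4.5,2).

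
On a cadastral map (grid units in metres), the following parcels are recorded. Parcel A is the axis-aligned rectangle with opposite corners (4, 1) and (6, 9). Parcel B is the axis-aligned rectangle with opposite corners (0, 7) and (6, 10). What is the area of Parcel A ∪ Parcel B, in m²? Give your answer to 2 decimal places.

30.00

By inclusion–exclusion:
Individual areas: |Parcel A| = 16, |Parcel B| = 18.
|Parcel A∩Parcel B|: x∈[4,6], y∈[7,9] → 2·2 = 4.
|Parcel A ∪ Parcel B| = 34 − 4 = 30.00.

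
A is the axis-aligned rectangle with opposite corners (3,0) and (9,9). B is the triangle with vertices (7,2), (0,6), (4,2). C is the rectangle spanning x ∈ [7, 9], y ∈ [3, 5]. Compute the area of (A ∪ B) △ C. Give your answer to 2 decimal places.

51.93

|A ∪ B| = 55.9286.
|(A ∪ B) ∩ C| = 4.
|(A ∪ B) △ C| = 55.9286 + 4 − 8 = 51.93.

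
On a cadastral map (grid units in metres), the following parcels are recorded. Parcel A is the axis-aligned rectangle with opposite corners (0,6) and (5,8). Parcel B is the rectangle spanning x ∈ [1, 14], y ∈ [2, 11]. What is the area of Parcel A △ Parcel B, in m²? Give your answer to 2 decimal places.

111.00

|Parcel A∩Parcel B|: x∈[1,5], y∈[6,8] → 4·2 = 8.
|Parcel A △ Parcel B| = |Parcel A| + |Parcel B| − 2·|Parcel A∩Parcel B| = 10 + 117 − 16 = 111.00.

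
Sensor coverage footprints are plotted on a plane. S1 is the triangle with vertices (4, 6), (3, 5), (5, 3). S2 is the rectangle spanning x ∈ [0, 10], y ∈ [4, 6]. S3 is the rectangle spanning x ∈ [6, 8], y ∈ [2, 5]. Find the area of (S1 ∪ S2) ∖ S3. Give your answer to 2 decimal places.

|S1 ∪ S2| = 20.3333.
|(S1 ∪ S2) ∩ S3| = 2.
|(S1 ∪ S2) ∖ S3| = 20.3333 − 2 = 18.33.

18.33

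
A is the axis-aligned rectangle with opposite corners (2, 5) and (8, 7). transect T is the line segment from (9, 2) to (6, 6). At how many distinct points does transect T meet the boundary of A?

1

The segment meets the boundary at (6.75,5).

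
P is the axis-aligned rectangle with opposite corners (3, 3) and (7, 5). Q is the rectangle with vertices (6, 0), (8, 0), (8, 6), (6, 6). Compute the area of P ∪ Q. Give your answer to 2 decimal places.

18.00

By inclusion–exclusion:
Individual areas: |P| = 8, |Q| = 12.
|P∩Q|: x∈[6,7], y∈[3,5] → 1·2 = 2.
|P ∪ Q| = 20 − 2 = 18.00.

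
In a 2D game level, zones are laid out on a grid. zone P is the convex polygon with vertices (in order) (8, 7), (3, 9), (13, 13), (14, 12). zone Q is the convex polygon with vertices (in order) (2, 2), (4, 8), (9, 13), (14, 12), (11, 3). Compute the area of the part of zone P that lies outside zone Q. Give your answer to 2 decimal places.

|zone P| = 25.5, |zone P∩zone Q| = 22.6619.
|zone P ∖ zone Q| = |zone P| − |zone P∩zone Q| = 25.5 − 22.6619 = 2.84.

2.84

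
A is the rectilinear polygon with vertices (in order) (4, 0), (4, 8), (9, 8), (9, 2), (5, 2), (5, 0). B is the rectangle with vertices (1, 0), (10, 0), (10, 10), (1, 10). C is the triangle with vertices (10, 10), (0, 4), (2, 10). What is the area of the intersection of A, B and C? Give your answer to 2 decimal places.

2.13

The intersection is the polygon with vertices (6.667,8), (4,6.4), (4,8).
By the shoelace formula its area is 2.13.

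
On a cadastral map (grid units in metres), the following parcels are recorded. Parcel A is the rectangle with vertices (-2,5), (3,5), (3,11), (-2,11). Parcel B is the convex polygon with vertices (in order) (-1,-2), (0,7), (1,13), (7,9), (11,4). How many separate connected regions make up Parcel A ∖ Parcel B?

Parcel A ∖ Parcel B is a single connected region.

1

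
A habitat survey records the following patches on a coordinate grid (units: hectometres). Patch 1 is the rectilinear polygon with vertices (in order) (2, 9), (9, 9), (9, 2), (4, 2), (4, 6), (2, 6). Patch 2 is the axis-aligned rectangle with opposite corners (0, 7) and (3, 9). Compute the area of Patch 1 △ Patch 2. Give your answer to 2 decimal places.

43.00

|Patch 1| = 41, |Patch 2| = 6, |Patch 1∩Patch 2| = 2.
|Patch 1 △ Patch 2| = |Patch 1| + |Patch 2| − 2·|Patch 1∩Patch 2| = 41 + 6 − 4 = 43.00.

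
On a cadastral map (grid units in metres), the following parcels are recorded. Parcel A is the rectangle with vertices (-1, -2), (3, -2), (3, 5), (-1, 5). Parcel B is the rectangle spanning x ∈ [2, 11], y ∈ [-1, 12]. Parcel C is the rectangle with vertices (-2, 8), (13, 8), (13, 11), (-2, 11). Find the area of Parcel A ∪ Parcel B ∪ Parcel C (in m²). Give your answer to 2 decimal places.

157.00

By inclusion–exclusion:
Individual areas: |Parcel A| = 28, |Parcel B| = 117, |Parcel C| = 45.
|Parcel A∩Parcel B|: x∈[2,3], y∈[-1,5] → 1·6 = 6.
|Parcel A∩Parcel C| = 0 (no overlap).
|Parcel B∩Parcel C|: x∈[2,11], y∈[8,11] → 9·3 = 27.
|Parcel A∩Parcel B∩Parcel C| = 0.
|Parcel A ∪ Parcel B ∪ Parcel C| = 190 − 33 + 0 = 157.00.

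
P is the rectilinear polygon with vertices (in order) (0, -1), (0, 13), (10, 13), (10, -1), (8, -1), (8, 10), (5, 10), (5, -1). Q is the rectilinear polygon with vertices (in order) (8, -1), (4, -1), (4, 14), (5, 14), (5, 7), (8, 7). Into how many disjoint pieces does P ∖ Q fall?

P ∖ Q splits into 2 disjoint pieces (area 56, area 37).

2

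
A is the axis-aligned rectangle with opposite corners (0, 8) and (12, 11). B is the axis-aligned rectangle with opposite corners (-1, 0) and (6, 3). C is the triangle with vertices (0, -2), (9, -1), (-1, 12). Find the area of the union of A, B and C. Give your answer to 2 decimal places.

98.95

By inclusion–exclusion:
Individual areas: |A| = 36, |B| = 21, |C| = 63.5.
|A∩B| = 0 (no overlap).
|A∩C| = 2.8038.
|B∩C| = 18.7462.
|A∩B∩C| = 0.
|A ∪ B ∪ C| = 120.5 − 21.55 + 0 = 98.95.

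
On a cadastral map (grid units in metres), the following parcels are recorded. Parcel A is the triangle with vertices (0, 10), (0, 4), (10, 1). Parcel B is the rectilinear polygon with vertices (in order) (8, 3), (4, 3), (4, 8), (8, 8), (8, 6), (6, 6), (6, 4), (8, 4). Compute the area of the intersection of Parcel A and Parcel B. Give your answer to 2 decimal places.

The intersection is the polygon with vertices (7.778,3), (4,3), (4,6.4), (6,4.6), (6,4), (6.667,4).
By the shoelace formula its area is 6.22.

6.22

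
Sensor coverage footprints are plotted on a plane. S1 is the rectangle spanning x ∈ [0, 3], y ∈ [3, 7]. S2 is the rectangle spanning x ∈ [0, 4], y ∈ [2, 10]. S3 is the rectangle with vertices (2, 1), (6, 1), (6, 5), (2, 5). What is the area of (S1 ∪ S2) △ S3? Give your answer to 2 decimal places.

36.00

|S1 ∪ S2| = 32.
|(S1 ∪ S2) ∩ S3| = 6.
|(S1 ∪ S2) △ S3| = 32 + 16 − 12 = 36.00.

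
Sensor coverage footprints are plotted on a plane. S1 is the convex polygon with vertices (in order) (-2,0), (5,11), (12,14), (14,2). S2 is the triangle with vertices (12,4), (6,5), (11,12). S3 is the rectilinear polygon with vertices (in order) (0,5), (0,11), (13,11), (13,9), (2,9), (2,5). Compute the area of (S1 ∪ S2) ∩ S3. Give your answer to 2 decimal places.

|S1 ∪ S2| = 126.
|(S1 ∪ S2) ∩ S3| = 17.13.

17.13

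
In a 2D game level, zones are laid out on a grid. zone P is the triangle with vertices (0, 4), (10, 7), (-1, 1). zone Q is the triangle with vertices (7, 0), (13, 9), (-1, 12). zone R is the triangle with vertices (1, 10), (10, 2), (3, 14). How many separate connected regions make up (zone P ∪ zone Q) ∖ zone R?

(zone P ∪ zone Q) ∖ zone R splits into 2 disjoint pieces (area 33.7788, area 26.2132).

2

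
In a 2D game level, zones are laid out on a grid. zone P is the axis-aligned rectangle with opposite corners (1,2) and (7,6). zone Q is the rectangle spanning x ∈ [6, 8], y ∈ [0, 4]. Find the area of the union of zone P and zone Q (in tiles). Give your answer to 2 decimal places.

By inclusion–exclusion:
Individual areas: |zone P| = 24, |zone Q| = 8.
|zone P∩zone Q|: x∈[6,7], y∈[2,4] → 1·2 = 2.
|zone P ∪ zone Q| = 32 − 2 = 30.00.

30.00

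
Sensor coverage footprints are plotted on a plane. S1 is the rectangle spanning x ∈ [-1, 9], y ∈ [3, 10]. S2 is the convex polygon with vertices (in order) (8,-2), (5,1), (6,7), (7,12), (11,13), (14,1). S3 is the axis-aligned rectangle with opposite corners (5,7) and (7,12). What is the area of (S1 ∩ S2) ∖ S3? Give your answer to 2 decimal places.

19.33

|S1 ∩ S2| = 21.4333.
|(S1 ∩ S2) ∩ S3| = 2.1.
|(S1 ∩ S2) ∖ S3| = 21.4333 − 2.1 = 19.33.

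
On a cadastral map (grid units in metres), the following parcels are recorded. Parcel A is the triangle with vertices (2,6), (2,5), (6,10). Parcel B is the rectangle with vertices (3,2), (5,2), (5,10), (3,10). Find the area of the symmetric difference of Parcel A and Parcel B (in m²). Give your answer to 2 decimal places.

16.00

|Parcel A| = 2, |Parcel B| = 16, |Parcel A∩Parcel B| = 1.
|Parcel A △ Parcel B| = |Parcel A| + |Parcel B| − 2·|Parcel A∩Parcel B| = 2 + 16 − 2 = 16.00.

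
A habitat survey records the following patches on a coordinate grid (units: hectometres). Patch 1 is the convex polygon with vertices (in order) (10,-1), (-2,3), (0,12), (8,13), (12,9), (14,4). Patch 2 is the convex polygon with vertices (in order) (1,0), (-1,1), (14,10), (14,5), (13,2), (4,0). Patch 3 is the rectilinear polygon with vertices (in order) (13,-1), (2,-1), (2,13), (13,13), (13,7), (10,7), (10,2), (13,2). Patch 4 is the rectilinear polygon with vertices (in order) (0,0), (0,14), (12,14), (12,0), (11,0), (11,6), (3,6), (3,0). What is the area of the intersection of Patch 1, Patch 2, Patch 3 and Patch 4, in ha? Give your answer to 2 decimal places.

6.47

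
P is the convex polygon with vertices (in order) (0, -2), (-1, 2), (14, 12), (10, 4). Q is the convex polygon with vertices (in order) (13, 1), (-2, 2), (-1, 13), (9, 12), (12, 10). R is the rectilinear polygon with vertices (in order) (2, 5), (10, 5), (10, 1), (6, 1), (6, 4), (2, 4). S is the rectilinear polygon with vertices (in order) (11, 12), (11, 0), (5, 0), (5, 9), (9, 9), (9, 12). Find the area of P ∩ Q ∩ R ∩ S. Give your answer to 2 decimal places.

The intersection is the polygon with vertices (10,5), (10,4), (6,1.6), (6,4), (5,4), (5,5).
By the shoelace formula its area is 9.80.

9.80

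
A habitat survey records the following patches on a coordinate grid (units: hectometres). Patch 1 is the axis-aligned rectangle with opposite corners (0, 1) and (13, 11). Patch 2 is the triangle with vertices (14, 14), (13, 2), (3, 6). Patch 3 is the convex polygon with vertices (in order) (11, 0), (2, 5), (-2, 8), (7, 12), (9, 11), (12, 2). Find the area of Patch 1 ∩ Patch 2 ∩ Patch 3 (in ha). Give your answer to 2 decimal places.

The intersection is the polygon with vertices (3,6), (9.171,10.488), (11.846,2.462).
By the shoelace formula its area is 30.77.

30.77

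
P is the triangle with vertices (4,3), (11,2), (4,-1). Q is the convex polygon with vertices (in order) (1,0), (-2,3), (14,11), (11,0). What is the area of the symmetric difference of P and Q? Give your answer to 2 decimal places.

|P| = 14, |Q| = 91, |P∩Q| = 12.8333.
|P △ Q| = |P| + |Q| − 2·|P∩Q| = 14 + 91 − 25.6667 = 79.33.

79.33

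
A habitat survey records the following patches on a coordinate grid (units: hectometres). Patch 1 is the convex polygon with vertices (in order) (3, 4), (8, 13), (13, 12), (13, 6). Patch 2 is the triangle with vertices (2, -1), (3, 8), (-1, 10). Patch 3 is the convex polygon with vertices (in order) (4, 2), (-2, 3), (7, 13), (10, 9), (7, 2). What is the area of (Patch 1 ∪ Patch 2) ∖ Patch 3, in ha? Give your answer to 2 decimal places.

37.38

|Patch 1 ∪ Patch 2| = 74.
|(Patch 1 ∪ Patch 2) ∩ Patch 3| = 36.6189.
|(Patch 1 ∪ Patch 2) ∖ Patch 3| = 74 − 36.6189 = 37.38.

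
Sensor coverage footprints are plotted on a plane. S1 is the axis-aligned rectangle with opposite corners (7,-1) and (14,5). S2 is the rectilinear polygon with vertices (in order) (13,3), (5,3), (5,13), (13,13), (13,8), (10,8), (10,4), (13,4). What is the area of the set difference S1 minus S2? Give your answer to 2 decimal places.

33.00

|S1| = 42, |S1∩S2| = 9.
|S1 ∖ S2| = |S1| − |S1∩S2| = 42 − 9 = 33.00.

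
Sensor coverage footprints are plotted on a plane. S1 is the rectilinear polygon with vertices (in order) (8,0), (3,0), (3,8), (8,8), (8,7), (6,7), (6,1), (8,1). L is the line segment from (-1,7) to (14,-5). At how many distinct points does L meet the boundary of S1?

The segment meets the boundary at (7.75,0), (6.5,1), (6,1.4), (3,3.8).

4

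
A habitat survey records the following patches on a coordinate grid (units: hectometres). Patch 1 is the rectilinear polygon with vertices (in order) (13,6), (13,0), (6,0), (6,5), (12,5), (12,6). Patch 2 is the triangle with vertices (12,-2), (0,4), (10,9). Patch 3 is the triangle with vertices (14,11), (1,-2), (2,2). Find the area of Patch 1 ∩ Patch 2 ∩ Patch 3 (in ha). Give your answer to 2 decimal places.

2.00

The intersection is the polygon with vertices (6,5), (8,5), (6,3).
By the shoelace formula its area is 2.00.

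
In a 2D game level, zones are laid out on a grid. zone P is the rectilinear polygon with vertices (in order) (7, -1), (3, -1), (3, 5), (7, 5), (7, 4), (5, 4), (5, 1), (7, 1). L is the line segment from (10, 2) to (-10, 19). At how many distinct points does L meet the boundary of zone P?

The segment meets the boundary at (6.471,5), (7,4.55).

2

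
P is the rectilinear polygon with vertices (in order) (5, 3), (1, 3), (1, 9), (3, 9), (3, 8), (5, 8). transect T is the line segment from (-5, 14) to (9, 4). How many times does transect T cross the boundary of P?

4

The segment meets the boundary at (3.4,8), (5,6.857), (3,8.286), (2,9).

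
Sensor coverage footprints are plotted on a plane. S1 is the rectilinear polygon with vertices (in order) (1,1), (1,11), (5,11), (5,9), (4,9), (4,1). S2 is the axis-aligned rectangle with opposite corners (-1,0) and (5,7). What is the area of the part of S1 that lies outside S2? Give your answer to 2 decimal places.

14.00

|S1| = 32, |S1∩S2| = 18.
|S1 ∖ S2| = |S1| − |S1∩S2| = 32 − 18 = 14.00.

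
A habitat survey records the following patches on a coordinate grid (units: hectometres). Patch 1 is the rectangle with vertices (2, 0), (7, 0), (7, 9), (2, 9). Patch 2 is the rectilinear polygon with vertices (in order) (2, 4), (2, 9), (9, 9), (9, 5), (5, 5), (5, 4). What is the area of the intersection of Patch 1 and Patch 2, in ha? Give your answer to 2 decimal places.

23.00

The intersection is the polygon with vertices (7,5), (5,5), (5,4), (2,4), (2,9), (7,9).
By the shoelace formula its area is 23.00.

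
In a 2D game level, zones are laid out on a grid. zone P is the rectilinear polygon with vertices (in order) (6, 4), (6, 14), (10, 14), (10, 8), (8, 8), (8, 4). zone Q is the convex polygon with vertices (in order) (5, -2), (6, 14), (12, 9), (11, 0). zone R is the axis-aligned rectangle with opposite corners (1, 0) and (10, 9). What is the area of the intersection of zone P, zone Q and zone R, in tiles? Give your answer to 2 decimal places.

12.00

The intersection is the polygon with vertices (10,8), (8,8), (8,4), (6,4), (6,9), (10,9).
By the shoelace formula its area is 12.00.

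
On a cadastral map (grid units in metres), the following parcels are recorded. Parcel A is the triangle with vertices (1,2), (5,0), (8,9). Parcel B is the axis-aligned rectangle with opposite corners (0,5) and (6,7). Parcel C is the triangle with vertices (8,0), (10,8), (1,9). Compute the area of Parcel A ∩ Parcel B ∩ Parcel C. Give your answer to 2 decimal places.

2.00

The intersection is the polygon with vertices (6,5), (4.111,5), (4.062,5.062), (6,7).
By the shoelace formula its area is 2.00.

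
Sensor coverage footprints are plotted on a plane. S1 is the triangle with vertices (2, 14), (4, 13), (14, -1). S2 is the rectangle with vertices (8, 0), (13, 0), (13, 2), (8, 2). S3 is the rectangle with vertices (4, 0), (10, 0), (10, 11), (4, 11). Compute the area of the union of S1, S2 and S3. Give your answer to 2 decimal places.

75.72

By inclusion–exclusion:
Individual areas: |S1| = 9, |S2| = 10, |S3| = 66.
|S1∩S2| = 0.3107.
|S1∩S3| = 4.9714.
|S2∩S3|: x∈[8,10], y∈[0,2] → 2·2 = 4.
|S1∩S2∩S3| = 0.
|S1 ∪ S2 ∪ S3| = 85 − 9.2821 + 0 = 75.72.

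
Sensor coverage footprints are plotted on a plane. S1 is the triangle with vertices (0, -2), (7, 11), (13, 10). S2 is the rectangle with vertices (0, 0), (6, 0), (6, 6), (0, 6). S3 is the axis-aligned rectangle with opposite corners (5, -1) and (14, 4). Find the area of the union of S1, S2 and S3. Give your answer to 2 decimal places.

By inclusion–exclusion:
Individual areas: |S1| = 42.5, |S2| = 36, |S3| = 45.
|S1∩S2| = 13.0641.
|S1∩S3| = 1.0385.
|S2∩S3|: x∈[5,6], y∈[0,4] → 1·4 = 4.
|S1∩S2∩S3| = 0.9231.
|S1 ∪ S2 ∪ S3| = 123.5 − 18.1026 + 0.9231 = 106.32.

106.32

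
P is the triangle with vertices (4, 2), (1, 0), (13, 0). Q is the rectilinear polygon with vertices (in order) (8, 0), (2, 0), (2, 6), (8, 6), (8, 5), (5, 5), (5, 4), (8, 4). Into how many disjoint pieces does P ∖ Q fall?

2

P ∖ Q splits into 2 disjoint pieces (area 0.3333, area 2.7778).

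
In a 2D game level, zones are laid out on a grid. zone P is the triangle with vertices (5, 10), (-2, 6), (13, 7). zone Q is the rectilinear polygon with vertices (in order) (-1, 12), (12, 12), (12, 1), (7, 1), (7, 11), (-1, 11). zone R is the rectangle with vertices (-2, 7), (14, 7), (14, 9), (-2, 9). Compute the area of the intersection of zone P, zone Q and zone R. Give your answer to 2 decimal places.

6.48

The intersection is the polygon with vertices (7,9), (7.667,9), (12,7.375), (12,7), (7,7).
By the shoelace formula its area is 6.48.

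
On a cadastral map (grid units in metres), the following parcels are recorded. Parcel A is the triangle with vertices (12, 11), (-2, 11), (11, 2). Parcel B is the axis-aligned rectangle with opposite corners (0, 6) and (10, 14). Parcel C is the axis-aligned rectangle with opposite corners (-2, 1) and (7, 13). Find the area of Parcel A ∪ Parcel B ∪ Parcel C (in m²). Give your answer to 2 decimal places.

158.96

By inclusion–exclusion:
Individual areas: |Parcel A| = 63, |Parcel B| = 80, |Parcel C| = 108.
|Parcel A∩Parcel B| = 40.5598.
|Parcel A∩Parcel C| = 28.0385.
|Parcel B∩Parcel C|: x∈[0,7], y∈[6,13] → 7·7 = 49.
|Parcel A∩Parcel B∩Parcel C| = 25.5598.
|Parcel A ∪ Parcel B ∪ Parcel C| = 251 − 117.5983 + 25.5598 = 158.96.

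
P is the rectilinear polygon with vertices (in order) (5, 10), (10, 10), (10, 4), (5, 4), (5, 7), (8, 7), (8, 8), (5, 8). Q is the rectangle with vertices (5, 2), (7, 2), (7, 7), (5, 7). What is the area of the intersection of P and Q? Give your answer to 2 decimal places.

6.00

The intersection is the polygon with vertices (5,4), (5,7), (7,7), (7,4).
By the shoelace formula its area is 6.00.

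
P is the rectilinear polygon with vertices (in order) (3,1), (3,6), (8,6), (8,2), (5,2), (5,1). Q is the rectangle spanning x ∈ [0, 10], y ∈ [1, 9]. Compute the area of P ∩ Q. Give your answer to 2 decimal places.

22.00

The intersection is the polygon with vertices (3,6), (8,6), (8,2), (5,2), (5,1), (3,1).
By the shoelace formula its area is 22.00.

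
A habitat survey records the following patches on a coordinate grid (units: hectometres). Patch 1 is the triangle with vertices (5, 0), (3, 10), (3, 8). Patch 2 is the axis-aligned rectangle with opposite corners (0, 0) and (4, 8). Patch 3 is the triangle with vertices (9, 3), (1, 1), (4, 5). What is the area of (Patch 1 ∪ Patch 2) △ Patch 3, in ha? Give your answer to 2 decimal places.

|Patch 1 ∪ Patch 2| = 32.9.
|(Patch 1 ∪ Patch 2) ∩ Patch 3| = 5.2854.
|(Patch 1 ∪ Patch 2) △ Patch 3| = 32.9 + 13 − 10.5707 = 35.33.

35.33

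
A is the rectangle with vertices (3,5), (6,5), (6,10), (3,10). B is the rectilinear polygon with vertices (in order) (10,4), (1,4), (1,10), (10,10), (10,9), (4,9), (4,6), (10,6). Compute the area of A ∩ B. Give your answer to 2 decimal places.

9.00

The intersection is the polygon with vertices (6,5), (3,5), (3,10), (6,10), (6,9), (4,9), (4,6), (6,6).
By the shoelace formula its area is 9.00.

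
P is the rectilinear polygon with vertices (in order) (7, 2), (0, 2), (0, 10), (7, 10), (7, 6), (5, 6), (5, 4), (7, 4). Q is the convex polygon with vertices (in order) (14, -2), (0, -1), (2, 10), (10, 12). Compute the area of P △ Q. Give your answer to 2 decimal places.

|P| = 52, |Q| = 138, |P∩Q| = 41.8182.
|P △ Q| = |P| + |Q| − 2·|P∩Q| = 52 + 138 − 83.6364 = 106.36.

106.36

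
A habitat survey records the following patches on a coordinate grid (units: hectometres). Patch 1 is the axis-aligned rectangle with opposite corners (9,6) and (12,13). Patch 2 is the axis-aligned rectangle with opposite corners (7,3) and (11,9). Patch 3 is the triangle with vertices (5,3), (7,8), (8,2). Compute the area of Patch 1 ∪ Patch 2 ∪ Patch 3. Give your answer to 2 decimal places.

By inclusion–exclusion:
Individual areas: |Patch 1| = 21, |Patch 2| = 24, |Patch 3| = 8.5.
|Patch 1∩Patch 2|: x∈[9,11], y∈[6,9] → 2·3 = 6.
|Patch 1∩Patch 3| = 0.
|Patch 2∩Patch 3| = 2.0833.
|Patch 1∩Patch 2∩Patch 3| = 0.
|Patch 1 ∪ Patch 2 ∪ Patch 3| = 53.5 − 8.0833 + 0 = 45.42.

45.42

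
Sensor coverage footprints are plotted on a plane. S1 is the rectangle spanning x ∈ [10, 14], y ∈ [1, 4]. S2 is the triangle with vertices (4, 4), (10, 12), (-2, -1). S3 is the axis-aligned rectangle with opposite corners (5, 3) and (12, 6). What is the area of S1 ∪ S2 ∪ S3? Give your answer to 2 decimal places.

By inclusion–exclusion:
Individual areas: |S1| = 12, |S2| = 9, |S3| = 21.
|S1∩S2| = 0.
|S1∩S3|: x∈[10,12], y∈[3,4] → 2·1 = 2.
|S2∩S3| = 0.1667.
|S1∩S2∩S3| = 0.
|S1 ∪ S2 ∪ S3| = 42 − 2.1667 + 0 = 39.83.

39.83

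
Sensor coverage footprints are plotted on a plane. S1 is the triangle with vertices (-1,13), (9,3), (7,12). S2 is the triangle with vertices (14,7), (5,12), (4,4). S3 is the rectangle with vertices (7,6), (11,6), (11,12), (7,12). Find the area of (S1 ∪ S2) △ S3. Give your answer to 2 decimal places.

|S1 ∪ S2| = 56.1315.
|(S1 ∪ S2) ∩ S3| = 15.2509.
|(S1 ∪ S2) △ S3| = 56.1315 + 24 − 30.5019 = 49.63.

49.63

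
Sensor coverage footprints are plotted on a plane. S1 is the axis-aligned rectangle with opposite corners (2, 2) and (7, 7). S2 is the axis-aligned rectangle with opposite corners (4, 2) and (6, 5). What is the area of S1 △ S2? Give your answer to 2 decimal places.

|S1∩S2|: x∈[4,6], y∈[2,5] → 2·3 = 6.
|S1 △ S2| = |S1| + |S2| − 2·|S1∩S2| = 25 + 6 − 12 = 19.00.

19.00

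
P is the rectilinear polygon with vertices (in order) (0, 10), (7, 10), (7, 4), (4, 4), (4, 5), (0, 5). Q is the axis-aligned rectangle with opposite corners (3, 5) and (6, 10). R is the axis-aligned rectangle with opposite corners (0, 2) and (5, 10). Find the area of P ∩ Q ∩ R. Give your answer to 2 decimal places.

10.00

The intersection is the polygon with vertices (4,5), (3,5), (3,10), (5,10), (5,5).
By the shoelace formula its area is 10.00.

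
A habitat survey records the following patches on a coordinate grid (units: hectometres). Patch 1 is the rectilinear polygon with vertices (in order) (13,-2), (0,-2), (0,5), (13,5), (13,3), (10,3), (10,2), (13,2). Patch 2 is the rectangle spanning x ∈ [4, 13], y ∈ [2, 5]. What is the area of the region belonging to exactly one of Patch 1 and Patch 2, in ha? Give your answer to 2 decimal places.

67.00

|Patch 1| = 88, |Patch 2| = 27, |Patch 1∩Patch 2| = 24.
|Patch 1 △ Patch 2| = |Patch 1| + |Patch 2| − 2·|Patch 1∩Patch 2| = 88 + 27 − 48 = 67.00.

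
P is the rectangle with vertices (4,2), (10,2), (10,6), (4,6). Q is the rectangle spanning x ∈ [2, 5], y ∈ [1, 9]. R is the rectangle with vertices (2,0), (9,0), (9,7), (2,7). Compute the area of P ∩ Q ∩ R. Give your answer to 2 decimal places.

4.00

The intersection is the polygon with vertices (4,6), (5,6), (5,2), (4,2).
By the shoelace formula its area is 4.00.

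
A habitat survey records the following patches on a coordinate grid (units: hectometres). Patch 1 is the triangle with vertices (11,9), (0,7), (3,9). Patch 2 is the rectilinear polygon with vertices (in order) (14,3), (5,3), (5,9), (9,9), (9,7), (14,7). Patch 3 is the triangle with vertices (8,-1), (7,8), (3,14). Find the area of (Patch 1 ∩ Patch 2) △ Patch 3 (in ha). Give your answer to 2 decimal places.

|Patch 1 ∩ Patch 2| = 2.9091.
|(Patch 1 ∩ Patch 2) ∩ Patch 3| = 1.5057.
|(Patch 1 ∩ Patch 2) △ Patch 3| = 2.9091 + 15 − 3.0113 = 14.90.

14.90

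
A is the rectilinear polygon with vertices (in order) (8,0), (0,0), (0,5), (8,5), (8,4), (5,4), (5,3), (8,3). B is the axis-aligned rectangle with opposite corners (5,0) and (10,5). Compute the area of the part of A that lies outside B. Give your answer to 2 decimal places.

25.00

|A| = 37, |A∩B| = 12.
|A ∖ B| = |A| − |A∩B| = 37 − 12 = 25.00.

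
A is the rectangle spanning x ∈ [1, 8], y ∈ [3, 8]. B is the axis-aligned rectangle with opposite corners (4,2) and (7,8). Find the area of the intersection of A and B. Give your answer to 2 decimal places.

15.00

|A∩B|: x∈[4,7], y∈[3,8] → 3·5 = 15.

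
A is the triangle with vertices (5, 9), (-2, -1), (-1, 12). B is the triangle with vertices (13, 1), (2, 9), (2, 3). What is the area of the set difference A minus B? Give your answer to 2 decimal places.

36.24

|A| = 40.5, |A∩B| = 4.2599.
|A ∖ B| = |A| − |A∩B| = 40.5 − 4.2599 = 36.24.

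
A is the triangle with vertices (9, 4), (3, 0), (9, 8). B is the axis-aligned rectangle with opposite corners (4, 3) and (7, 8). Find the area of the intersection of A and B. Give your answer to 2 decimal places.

2.04

The intersection is the polygon with vertices (7,5.333), (7,3), (5.25,3).
By the shoelace formula its area is 2.04.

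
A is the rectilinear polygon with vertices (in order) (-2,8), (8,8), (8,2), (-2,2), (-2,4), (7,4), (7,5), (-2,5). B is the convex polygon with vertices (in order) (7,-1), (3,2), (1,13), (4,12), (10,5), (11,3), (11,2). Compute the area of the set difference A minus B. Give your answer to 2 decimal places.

|A| = 51, |A∩B| = 28.6277.
|A ∖ B| = |A| − |A∩B| = 51 − 28.6277 = 22.37.

22.37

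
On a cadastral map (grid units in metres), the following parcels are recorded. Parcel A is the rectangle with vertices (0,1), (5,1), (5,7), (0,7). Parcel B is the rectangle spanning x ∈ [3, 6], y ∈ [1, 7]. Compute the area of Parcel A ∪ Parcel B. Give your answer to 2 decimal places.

By inclusion–exclusion:
Individual areas: |Parcel A| = 30, |Parcel B| = 18.
|Parcel A∩Parcel B|: x∈[3,5], y∈[1,7] → 2·6 = 12.
|Parcel A ∪ Parcel B| = 48 − 12 = 36.00.

36.00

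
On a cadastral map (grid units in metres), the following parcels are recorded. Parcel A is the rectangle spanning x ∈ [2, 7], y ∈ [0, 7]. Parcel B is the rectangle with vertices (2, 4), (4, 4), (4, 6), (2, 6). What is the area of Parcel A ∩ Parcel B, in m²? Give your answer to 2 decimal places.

4.00

|Parcel A∩Parcel B|: x∈[2,4], y∈[4,6] → 2·2 = 4.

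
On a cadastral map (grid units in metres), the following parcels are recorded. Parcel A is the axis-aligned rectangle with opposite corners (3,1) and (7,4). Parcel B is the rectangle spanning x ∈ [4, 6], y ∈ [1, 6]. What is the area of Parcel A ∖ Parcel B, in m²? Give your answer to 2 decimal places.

6.00

|Parcel A∩Parcel B|: x∈[4,6], y∈[1,4] → 2·3 = 6.
|Parcel A| = 12.
|Parcel A ∖ Parcel B| = |Parcel A| − |Parcel A∩Parcel B| = 12 − 6 = 6.00.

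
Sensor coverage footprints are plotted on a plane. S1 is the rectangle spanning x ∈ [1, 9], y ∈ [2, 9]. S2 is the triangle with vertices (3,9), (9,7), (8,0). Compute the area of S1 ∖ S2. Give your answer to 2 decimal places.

35.40

|S1| = 56, |S1∩S2| = 20.6032.
|S1 ∖ S2| = |S1| − |S1∩S2| = 56 − 20.6032 = 35.40.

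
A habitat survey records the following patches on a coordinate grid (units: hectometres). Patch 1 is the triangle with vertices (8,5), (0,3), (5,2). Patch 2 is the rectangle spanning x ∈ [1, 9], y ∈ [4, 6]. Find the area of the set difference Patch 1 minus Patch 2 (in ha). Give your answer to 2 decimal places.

|Patch 1| = 9, |Patch 1∩Patch 2| = 1.5.
|Patch 1 ∖ Patch 2| = |Patch 1| − |Patch 1∩Patch 2| = 9 − 1.5 = 7.50.

7.50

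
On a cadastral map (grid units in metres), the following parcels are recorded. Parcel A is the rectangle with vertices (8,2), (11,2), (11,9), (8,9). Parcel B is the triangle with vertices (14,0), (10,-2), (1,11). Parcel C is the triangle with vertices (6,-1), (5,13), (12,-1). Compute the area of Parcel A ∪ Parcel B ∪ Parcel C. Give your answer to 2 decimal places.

By inclusion–exclusion:
Individual areas: |Parcel A| = 21, |Parcel B| = 35, |Parcel C| = 42.
|Parcel A∩Parcel B| = 5.4231.
|Parcel A∩Parcel C| = 6.25.
|Parcel B∩Parcel C| = 21.7273.
|Parcel A∩Parcel B∩Parcel C| = 4.6474.
|Parcel A ∪ Parcel B ∪ Parcel C| = 98 − 33.4003 + 4.6474 = 69.25.

69.25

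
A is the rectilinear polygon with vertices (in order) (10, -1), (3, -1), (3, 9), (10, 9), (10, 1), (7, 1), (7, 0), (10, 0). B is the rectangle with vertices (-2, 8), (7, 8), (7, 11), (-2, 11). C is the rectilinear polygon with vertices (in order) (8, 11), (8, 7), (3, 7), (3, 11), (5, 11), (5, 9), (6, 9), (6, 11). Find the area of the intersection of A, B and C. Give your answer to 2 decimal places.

The intersection is the polygon with vertices (5,9), (6,9), (7,9), (7,8), (3,8), (3,9).
By the shoelace formula its area is 4.00.

4.00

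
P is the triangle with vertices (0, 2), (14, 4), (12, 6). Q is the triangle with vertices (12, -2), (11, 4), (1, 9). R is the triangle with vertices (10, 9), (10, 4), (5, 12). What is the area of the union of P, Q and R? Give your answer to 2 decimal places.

By inclusion–exclusion:
Individual areas: |P| = 16, |Q| = 27.5, |R| = 12.5.
|P∩Q| = 5.8721.
|P∩R| = 0.4598.
|Q∩R| = 0.1136.
|P∩Q∩R| = 0.1136.
|P ∪ Q ∪ R| = 56 − 6.4455 + 0.1136 = 49.67.

49.67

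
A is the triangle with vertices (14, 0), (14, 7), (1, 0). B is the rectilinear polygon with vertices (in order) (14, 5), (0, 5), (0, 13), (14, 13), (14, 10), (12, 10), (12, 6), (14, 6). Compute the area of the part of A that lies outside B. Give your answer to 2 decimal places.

42.71

|A| = 45.5, |A∩B| = 2.7857.
|A ∖ B| = |A| − |A∩B| = 45.5 − 2.7857 = 42.71.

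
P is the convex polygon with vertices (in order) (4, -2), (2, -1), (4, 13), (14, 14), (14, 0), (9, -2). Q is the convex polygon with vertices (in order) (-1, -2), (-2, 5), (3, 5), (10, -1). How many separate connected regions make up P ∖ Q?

P ∖ Q is a single connected region.

1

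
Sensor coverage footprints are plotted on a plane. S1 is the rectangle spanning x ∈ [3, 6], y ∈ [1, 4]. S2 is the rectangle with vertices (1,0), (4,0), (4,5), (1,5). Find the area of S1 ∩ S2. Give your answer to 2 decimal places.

|S1∩S2|: x∈[3,4], y∈[1,4] → 1·3 = 3.

3.00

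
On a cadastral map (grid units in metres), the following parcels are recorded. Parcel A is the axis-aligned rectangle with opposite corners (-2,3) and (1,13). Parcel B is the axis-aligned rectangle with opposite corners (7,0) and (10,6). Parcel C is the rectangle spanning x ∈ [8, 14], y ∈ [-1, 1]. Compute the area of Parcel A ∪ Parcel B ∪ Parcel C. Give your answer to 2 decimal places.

58.00

By inclusion–exclusion:
Individual areas: |Parcel A| = 30, |Parcel B| = 18, |Parcel C| = 12.
|Parcel A∩Parcel B| = 0 (no overlap).
|Parcel A∩Parcel C| = 0 (no overlap).
|Parcel B∩Parcel C|: x∈[8,10], y∈[0,1] → 2·1 = 2.
|Parcel A∩Parcel B∩Parcel C| = 0.
|Parcel A ∪ Parcel B ∪ Parcel C| = 60 − 2 + 0 = 58.00.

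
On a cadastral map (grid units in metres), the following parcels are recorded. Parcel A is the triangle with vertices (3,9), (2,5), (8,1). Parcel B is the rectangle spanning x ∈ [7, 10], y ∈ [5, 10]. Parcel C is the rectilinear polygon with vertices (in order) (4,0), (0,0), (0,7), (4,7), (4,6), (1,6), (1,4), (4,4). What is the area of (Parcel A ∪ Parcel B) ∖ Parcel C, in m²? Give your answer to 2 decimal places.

|Parcel A ∪ Parcel B| = 29.
|(Parcel A ∪ Parcel B) ∩ Parcel C| = 1.7083.
|(Parcel A ∪ Parcel B) ∖ Parcel C| = 29 − 1.7083 = 27.29.

27.29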